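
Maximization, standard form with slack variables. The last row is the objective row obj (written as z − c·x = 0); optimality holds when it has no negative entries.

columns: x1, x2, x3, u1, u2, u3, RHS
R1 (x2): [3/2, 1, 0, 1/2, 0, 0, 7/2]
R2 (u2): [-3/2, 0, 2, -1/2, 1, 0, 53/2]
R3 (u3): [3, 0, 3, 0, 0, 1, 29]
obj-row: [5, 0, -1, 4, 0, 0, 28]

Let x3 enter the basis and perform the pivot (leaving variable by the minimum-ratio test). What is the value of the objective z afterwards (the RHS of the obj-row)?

113/3

Ratio test on column x3 — row 1: entry 0 ≤ 0; row 2: (53/2)/2 = 53/4; row 3: 29/3 = 29/3. Minimum is 29/3 at row 3 (u3 leaves); pivot element 3.
Pivot on row 3; the obj-row RHS becomes 28 − (-1)·(29/3) = 113/3.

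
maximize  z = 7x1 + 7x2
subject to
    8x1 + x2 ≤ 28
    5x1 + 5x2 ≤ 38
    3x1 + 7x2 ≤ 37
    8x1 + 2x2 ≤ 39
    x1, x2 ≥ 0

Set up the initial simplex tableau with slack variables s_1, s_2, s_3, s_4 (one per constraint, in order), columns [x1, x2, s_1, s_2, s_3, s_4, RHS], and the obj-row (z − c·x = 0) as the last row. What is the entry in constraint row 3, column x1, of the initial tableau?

3

Constraint 3 has coefficient 3 on x1.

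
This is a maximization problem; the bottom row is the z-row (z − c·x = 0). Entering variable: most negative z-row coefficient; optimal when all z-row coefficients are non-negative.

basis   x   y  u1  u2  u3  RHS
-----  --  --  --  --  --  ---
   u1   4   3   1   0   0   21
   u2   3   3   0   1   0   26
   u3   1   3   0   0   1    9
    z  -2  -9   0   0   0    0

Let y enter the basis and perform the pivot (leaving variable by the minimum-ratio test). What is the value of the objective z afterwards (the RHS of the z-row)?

Ratio test on column y — row 1: 21/3 = 7; row 2: 26/3 = 26/3; row 3: 9/3 = 3. Minimum is 3 at row 3 (u3 leaves); pivot element 3.
Pivot on row 3; the z-row RHS becomes 0 − (-9)·3 = 27.

27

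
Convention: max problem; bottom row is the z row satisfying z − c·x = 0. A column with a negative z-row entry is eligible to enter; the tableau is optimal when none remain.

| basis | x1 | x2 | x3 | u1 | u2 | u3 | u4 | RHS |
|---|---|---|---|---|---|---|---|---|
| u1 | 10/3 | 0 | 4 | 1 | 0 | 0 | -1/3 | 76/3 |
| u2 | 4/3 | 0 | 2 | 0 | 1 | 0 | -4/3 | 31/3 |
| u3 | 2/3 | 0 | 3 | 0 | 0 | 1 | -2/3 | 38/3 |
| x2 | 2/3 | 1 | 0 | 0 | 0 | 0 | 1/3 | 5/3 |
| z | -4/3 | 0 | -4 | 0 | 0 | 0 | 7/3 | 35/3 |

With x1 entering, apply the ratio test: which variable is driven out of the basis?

Column x1 entries and ratios — u1: (76/3)/(10/3) = 38/5; u2: (31/3)/(4/3) = 31/4; u3: (38/3)/(2/3) = 19; x2: (5/3)/(2/3) = 5/2.
Smallest ratio is 5/2 in the row of x2, so x2 leaves.

x2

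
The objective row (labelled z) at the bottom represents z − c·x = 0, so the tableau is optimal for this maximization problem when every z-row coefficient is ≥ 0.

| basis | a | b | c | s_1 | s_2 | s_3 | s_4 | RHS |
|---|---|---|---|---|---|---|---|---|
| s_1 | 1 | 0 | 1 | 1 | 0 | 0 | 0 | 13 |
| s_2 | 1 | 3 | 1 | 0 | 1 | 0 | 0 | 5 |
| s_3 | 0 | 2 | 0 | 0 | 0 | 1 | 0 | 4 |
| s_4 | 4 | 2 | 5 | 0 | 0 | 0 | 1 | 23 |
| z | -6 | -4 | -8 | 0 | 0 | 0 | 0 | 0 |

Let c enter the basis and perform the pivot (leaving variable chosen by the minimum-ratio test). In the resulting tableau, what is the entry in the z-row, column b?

Ratio test on column c — row 1: 13/1 = 13; row 2: 5/1 = 5; row 3: entry 0 ≤ 0; row 4: 23/5 = 23/5. Minimum is 23/5 at row 4 (s_4 leaves); pivot element 5.
Divide row 4 by 5; eliminate column c from the other rows.
z-row update in column b: -4 − (-8)·(2/5) = -4/5.

-4/5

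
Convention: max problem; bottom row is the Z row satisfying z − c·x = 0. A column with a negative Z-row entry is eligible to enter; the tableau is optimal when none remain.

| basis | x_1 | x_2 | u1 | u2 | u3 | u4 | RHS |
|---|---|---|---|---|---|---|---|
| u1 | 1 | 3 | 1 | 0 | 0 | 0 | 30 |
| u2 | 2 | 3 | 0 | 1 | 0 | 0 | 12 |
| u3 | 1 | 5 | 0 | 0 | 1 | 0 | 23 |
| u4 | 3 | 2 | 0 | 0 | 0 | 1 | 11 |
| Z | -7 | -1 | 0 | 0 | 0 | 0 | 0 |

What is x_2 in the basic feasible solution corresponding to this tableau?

0

x_2 is not in the basis, so in the current basic feasible solution x_2 = 0.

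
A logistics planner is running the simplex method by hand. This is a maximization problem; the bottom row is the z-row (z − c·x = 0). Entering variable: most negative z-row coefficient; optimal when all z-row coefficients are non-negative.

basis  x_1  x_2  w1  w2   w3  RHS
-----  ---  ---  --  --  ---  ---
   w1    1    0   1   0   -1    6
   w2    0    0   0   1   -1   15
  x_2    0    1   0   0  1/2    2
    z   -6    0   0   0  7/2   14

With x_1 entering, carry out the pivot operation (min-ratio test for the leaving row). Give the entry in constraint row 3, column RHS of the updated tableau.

Ratio test on column x_1 — row 1: 6/1 = 6; row 2: entry 0 ≤ 0; row 3: entry 0 ≤ 0. Minimum is 6 at row 1 (w1 leaves); pivot element 1.
Divide row 1 by 1; eliminate column x_1 from the other rows.
Row 3 update in column RHS: 2 − 0·6 = 2.

2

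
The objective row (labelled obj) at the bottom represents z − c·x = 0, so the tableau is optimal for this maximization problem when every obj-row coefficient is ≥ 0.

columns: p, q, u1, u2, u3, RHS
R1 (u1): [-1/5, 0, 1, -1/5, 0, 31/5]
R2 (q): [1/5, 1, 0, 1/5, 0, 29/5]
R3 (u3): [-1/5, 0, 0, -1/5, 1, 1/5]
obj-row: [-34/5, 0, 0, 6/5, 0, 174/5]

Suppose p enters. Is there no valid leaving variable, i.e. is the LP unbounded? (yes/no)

no

Column p has positive entries in row(s) 2, so the ratio test bounds it — not unbounded.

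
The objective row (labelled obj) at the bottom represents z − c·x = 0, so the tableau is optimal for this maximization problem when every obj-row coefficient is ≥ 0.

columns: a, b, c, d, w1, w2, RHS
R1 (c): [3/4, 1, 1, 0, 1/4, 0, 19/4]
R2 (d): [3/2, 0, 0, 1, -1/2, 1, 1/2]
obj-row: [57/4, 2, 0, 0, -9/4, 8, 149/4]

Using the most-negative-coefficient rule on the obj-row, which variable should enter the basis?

w1

Negative obj-row entries: w1: -9/4.
The most negative is -9/4 in column w1, so w1 enters.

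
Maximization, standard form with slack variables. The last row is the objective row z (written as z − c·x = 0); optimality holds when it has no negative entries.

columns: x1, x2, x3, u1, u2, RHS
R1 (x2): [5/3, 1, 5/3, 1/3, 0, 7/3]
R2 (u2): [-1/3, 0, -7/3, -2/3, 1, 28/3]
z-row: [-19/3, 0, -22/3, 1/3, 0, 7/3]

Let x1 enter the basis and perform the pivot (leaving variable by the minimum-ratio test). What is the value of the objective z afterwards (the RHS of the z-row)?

56/5

Ratio test on column x1 — row 1: (7/3)/(5/3) = 7/5; row 2: entry -1/3 ≤ 0. Minimum is 7/5 at row 1 (x2 leaves); pivot element 5/3.
Pivot on row 1; the z-row RHS becomes 7/3 − (-19/3)·(7/5) = 56/5.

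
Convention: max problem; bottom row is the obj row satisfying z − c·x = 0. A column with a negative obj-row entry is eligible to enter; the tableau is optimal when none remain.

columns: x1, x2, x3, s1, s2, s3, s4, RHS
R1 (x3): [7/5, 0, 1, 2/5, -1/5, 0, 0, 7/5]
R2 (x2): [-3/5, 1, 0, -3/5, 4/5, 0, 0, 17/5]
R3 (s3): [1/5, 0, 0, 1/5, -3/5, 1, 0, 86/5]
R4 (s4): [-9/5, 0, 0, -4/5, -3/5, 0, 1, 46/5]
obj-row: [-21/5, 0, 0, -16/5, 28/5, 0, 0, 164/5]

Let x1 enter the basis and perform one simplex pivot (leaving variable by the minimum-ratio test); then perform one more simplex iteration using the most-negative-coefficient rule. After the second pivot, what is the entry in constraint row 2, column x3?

Ratio test on column x1 — row 1: (7/5)/(7/5) = 1; row 2: entry -3/5 ≤ 0; row 3: (86/5)/(1/5) = 86; row 4: entry -9/5 ≤ 0. Minimum is 1 at row 1 (x3 leaves); pivot element 7/5.
Divide row 1 by 7/5; eliminate column x1 from the other rows.
Second iteration: most negative obj-row entry is -2 in column s1, so s1 enters.
Ratio test on column s1 — row 1: 1/(2/7) = 7/2; row 2: entry -3/7 ≤ 0; row 3: 17/(1/7) = 119; row 4: entry -2/7 ≤ 0. Minimum is 7/2 at row 1 (x1 leaves); pivot element 2/7.
Divide row 1 by 2/7; eliminate column s1 from the other rows.
After both pivots, the entry at constraint row 2, column x3 is 3/2.

3/2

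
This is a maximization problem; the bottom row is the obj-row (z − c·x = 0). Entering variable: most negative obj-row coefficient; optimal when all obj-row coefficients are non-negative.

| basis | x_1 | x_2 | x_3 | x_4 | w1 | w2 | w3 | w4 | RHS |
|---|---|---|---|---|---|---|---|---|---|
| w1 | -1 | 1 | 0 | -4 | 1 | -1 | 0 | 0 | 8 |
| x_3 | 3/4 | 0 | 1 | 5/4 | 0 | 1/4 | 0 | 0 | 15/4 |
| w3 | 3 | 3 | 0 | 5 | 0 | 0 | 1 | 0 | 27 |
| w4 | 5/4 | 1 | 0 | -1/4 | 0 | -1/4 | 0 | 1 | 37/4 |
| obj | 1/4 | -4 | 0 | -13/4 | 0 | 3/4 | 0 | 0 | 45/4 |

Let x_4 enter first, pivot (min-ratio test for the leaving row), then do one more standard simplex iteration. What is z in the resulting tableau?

37

Ratio test on column x_4 — row 1: entry -4 ≤ 0; row 2: (15/4)/(5/4) = 3; row 3: 27/5 = 27/5; row 4: entry -1/4 ≤ 0. Minimum is 3 at row 2 (x_3 leaves); pivot element 5/4.
Pivot on row 2; the obj-row RHS becomes 45/4 − (-13/4)·3 = 21.
Next entering variable (most negative obj-row entry -4): x_2.
Ratio test on column x_2 — row 1: 20/1 = 20; row 2: entry 0 ≤ 0; row 3: 12/3 = 4; row 4: 10/1 = 10. Minimum is 4 at row 3 (w3 leaves); pivot element 3.
After the second pivot the obj-row RHS is 21 − (-4)·4 = 37.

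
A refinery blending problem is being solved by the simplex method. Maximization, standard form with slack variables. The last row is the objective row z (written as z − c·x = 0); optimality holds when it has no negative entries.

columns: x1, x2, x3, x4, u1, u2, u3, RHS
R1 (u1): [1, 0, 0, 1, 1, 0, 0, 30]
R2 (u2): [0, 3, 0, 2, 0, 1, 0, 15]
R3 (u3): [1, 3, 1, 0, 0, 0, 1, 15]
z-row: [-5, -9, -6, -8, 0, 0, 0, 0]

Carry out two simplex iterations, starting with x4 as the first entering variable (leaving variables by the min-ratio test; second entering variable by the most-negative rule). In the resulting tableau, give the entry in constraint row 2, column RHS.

Ratio test on column x4 — row 1: 30/1 = 30; row 2: 15/2 = 15/2; row 3: entry 0 ≤ 0. Minimum is 15/2 at row 2 (u2 leaves); pivot element 2.
Divide row 2 by 2; eliminate column x4 from the other rows.
Second iteration: most negative z-row entry is -6 in column x3, so x3 enters.
Ratio test on column x3 — row 1: entry 0 ≤ 0; row 2: entry 0 ≤ 0; row 3: 15/1 = 15. Minimum is 15 at row 3 (u3 leaves); pivot element 1.
Divide row 3 by 1; eliminate column x3 from the other rows.
After both pivots, the entry at constraint row 2, column RHS is 15/2.

15/2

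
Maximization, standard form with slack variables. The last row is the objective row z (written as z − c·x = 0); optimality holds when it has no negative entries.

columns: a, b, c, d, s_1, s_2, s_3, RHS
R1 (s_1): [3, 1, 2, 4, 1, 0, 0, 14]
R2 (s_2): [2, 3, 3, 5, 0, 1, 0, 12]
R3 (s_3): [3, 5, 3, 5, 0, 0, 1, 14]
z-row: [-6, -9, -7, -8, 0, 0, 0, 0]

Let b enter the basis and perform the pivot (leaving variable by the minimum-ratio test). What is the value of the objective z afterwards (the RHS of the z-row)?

Ratio test on column b — row 1: 14/1 = 14; row 2: 12/3 = 4; row 3: 14/5 = 14/5. Minimum is 14/5 at row 3 (s_3 leaves); pivot element 5.
Pivot on row 3; the z-row RHS becomes 0 − (-9)·(14/5) = 126/5.

126/5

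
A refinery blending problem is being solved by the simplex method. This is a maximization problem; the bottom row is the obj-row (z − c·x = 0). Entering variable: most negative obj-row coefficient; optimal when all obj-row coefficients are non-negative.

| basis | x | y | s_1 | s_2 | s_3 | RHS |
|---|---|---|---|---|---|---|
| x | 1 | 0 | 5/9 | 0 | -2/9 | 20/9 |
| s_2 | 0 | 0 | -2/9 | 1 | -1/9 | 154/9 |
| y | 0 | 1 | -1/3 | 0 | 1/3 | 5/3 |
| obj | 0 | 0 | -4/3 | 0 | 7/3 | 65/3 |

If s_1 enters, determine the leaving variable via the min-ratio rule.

x

Column s_1 entries and ratios — x: (20/9)/(5/9) = 4; s_2: -2/9 ≤ 0, skip; y: -1/3 ≤ 0, skip.
Smallest ratio is 4 in the row of x, so x leaves.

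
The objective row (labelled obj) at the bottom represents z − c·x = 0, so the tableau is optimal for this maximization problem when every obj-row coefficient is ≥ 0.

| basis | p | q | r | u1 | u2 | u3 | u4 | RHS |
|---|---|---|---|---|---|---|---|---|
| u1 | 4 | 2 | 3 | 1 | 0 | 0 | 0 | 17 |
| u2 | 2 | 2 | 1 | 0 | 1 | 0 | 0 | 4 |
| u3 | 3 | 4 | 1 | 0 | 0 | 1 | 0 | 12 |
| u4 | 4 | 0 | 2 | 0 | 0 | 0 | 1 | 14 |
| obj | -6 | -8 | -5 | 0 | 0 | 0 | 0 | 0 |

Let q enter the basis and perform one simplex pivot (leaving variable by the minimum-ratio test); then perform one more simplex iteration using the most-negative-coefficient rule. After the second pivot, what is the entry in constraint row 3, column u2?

-1

Ratio test on column q — row 1: 17/2 = 17/2; row 2: 4/2 = 2; row 3: 12/4 = 3; row 4: entry 0 ≤ 0. Minimum is 2 at row 2 (u2 leaves); pivot element 2.
Divide row 2 by 2; eliminate column q from the other rows.
Second iteration: most negative obj-row entry is -1 in column r, so r enters.
Ratio test on column r — row 1: 13/2 = 13/2; row 2: 2/(1/2) = 4; row 3: entry -1 ≤ 0; row 4: 14/2 = 7. Minimum is 4 at row 2 (q leaves); pivot element 1/2.
Divide row 2 by 1/2; eliminate column r from the other rows.
After both pivots, the entry at constraint row 3, column u2 is -1.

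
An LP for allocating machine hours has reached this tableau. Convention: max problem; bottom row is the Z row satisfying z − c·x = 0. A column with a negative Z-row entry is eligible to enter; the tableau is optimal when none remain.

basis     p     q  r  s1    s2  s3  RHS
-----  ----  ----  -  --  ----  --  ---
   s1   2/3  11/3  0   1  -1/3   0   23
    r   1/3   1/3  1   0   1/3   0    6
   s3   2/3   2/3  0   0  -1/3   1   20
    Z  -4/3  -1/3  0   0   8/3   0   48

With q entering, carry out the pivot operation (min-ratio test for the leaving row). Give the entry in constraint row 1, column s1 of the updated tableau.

Ratio test on column q — row 1: 23/(11/3) = 69/11; row 2: 6/(1/3) = 18; row 3: 20/(2/3) = 30. Minimum is 69/11 at row 1 (s1 leaves); pivot element 11/3.
Divide row 1 by 11/3; eliminate column q from the other rows.
In the new row 1, the s1 entry is the old entry divided by the pivot: 1/(11/3) = 3/11.

3/11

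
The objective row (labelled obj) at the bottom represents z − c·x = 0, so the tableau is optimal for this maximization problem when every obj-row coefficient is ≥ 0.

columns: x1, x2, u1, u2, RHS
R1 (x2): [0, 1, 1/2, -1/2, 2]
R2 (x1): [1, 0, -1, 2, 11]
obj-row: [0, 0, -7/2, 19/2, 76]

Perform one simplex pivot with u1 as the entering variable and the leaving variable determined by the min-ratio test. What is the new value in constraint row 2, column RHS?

15

Ratio test on column u1 — row 1: 2/(1/2) = 4; row 2: entry -1 ≤ 0. Minimum is 4 at row 1 (x2 leaves); pivot element 1/2.
Divide row 1 by 1/2; eliminate column u1 from the other rows.
Row 2 update in column RHS: 11 − (-1)·4 = 15.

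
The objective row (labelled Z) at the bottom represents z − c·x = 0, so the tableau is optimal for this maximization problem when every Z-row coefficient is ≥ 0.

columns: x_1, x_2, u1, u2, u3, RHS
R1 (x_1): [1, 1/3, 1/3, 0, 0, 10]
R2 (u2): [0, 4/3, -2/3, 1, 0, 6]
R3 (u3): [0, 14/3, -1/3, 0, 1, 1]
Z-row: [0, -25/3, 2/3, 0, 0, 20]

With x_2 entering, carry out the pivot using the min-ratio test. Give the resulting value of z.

Ratio test on column x_2 — row 1: 10/(1/3) = 30; row 2: 6/(4/3) = 9/2; row 3: 1/(14/3) = 3/14. Minimum is 3/14 at row 3 (u3 leaves); pivot element 14/3.
Pivot on row 3; the Z-row RHS becomes 20 − (-25/3)·(3/14) = 305/14.

305/14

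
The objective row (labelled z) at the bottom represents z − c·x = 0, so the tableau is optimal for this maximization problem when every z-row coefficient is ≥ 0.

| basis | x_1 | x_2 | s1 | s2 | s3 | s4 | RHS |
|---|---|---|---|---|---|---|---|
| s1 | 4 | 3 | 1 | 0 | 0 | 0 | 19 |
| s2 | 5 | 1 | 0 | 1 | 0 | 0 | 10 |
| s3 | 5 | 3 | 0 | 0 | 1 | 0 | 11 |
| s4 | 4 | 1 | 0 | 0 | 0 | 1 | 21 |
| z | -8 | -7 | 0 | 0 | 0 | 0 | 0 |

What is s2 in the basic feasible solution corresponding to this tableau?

s2 is basic (row 2); its value is the RHS of that row, 10.

10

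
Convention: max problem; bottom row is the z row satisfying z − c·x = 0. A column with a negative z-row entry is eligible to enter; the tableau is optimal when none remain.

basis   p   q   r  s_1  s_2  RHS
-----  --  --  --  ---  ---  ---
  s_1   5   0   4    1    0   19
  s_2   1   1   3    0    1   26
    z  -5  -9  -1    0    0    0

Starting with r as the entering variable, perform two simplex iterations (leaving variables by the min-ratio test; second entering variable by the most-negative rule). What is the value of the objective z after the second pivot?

221/2

Ratio test on column r — row 1: 19/4 = 19/4; row 2: 26/3 = 26/3. Minimum is 19/4 at row 1 (s_1 leaves); pivot element 4.
Pivot on row 1; the z-row RHS becomes 0 − (-1)·(19/4) = 19/4.
Next entering variable (most negative z-row entry -9): q.
Ratio test on column q — row 1: entry 0 ≤ 0; row 2: (47/4)/1 = 47/4. Minimum is 47/4 at row 2 (s_2 leaves); pivot element 1.
After the second pivot the z-row RHS is 19/4 − (-9)·(47/4) = 221/2.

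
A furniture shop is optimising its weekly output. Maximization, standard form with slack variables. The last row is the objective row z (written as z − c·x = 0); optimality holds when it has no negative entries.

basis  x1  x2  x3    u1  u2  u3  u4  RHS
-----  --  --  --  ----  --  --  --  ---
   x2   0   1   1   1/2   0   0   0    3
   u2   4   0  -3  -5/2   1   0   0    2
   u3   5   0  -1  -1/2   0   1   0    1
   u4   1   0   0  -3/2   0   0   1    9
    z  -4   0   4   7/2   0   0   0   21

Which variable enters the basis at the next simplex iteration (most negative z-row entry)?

Negative z-row entries: x1: -4.
The most negative is -4 in column x1, so x1 enters.

x1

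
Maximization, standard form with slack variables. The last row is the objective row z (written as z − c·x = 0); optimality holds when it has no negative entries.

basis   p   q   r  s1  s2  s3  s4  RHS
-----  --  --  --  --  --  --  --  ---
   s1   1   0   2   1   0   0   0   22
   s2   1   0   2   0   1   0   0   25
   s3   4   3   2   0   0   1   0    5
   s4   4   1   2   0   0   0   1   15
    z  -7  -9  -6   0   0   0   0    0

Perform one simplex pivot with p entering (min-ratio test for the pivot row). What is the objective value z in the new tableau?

Ratio test on column p — row 1: 22/1 = 22; row 2: 25/1 = 25; row 3: 5/4 = 5/4; row 4: 15/4 = 15/4. Minimum is 5/4 at row 3 (s3 leaves); pivot element 4.
Pivot on row 3; the z-row RHS becomes 0 − (-7)·(5/4) = 35/4.

35/4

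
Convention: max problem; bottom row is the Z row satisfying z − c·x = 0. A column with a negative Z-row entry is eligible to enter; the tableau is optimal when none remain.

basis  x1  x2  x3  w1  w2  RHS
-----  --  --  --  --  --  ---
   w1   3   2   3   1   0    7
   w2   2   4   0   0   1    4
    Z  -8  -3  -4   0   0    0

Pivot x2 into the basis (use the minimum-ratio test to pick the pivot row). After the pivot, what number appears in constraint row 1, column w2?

Ratio test on column x2 — row 1: 7/2 = 7/2; row 2: 4/4 = 1. Minimum is 1 at row 2 (w2 leaves); pivot element 4.
Divide row 2 by 4; eliminate column x2 from the other rows.
Row 1 update in column w2: 0 − 2·(1/4) = -1/2.

-1/2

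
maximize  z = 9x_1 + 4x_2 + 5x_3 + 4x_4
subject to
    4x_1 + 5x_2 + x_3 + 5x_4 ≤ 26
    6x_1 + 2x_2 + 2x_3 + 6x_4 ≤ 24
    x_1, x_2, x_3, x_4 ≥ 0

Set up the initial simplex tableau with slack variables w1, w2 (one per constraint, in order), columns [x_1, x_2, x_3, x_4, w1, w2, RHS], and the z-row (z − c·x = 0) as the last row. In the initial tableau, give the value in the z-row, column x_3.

-5

The z-row carries the negated objective coefficients: the x_3 entry is -5.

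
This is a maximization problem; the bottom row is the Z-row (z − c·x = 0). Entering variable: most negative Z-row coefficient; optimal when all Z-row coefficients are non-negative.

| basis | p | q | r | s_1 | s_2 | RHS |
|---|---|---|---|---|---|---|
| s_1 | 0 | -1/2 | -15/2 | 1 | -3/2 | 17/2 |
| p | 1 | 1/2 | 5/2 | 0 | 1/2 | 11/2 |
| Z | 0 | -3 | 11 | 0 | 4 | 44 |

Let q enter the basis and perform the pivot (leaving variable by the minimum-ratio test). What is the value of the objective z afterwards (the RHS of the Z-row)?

Ratio test on column q — row 1: entry -1/2 ≤ 0; row 2: (11/2)/(1/2) = 11. Minimum is 11 at row 2 (p leaves); pivot element 1/2.
Pivot on row 2; the Z-row RHS becomes 44 − (-3)·11 = 77.

77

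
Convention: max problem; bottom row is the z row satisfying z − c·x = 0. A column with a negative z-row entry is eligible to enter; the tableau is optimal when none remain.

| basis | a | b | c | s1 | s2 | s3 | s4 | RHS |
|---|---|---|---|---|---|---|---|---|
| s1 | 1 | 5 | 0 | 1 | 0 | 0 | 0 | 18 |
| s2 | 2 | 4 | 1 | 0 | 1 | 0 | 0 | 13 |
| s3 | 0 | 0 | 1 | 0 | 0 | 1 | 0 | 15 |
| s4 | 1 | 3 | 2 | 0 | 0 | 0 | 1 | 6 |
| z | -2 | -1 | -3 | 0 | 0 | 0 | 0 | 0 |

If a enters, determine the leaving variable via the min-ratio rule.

s4

Column a entries and ratios — s1: 18/1 = 18; s2: 13/2 = 13/2; s3: 0 ≤ 0, skip; s4: 6/1 = 6.
Smallest ratio is 6 in the row of s4, so s4 leaves.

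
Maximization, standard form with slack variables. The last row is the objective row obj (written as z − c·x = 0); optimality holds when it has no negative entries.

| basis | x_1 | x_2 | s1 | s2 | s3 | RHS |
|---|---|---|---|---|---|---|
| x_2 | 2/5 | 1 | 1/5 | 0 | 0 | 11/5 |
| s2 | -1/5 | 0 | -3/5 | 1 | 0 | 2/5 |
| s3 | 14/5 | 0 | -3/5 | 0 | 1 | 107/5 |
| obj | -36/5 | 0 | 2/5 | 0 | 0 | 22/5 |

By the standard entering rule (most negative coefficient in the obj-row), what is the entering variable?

x_1

Negative obj-row entries: x_1: -36/5.
The most negative is -36/5 in column x_1, so x_1 enters.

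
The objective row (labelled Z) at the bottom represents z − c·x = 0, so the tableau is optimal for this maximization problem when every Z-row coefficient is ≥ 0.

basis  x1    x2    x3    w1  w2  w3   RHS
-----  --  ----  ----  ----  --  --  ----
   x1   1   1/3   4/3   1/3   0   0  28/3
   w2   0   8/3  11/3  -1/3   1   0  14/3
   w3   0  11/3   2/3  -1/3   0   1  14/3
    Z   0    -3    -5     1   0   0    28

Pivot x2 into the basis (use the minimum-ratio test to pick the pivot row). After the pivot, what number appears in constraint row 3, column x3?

2/11

Ratio test on column x2 — row 1: (28/3)/(1/3) = 28; row 2: (14/3)/(8/3) = 7/4; row 3: (14/3)/(11/3) = 14/11. Minimum is 14/11 at row 3 (w3 leaves); pivot element 11/3.
Divide row 3 by 11/3; eliminate column x2 from the other rows.
In the new row 3, the x3 entry is the old entry divided by the pivot: (2/3)/(11/3) = 2/11.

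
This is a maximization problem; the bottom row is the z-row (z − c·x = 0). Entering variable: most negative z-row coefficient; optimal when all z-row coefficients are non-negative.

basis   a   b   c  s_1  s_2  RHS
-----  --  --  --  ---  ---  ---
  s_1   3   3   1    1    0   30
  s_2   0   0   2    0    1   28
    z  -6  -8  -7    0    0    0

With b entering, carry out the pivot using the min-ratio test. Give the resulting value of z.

Ratio test on column b — row 1: 30/3 = 10; row 2: entry 0 ≤ 0. Minimum is 10 at row 1 (s_1 leaves); pivot element 3.
Pivot on row 1; the z-row RHS becomes 0 − (-8)·10 = 80.

80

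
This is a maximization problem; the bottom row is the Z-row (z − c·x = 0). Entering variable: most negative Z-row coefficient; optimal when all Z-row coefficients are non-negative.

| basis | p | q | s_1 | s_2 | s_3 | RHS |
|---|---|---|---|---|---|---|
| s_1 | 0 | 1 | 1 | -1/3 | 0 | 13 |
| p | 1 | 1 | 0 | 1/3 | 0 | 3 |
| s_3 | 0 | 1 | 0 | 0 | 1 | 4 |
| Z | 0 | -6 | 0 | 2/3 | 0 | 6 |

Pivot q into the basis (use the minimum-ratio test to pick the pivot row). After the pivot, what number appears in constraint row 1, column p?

Ratio test on column q — row 1: 13/1 = 13; row 2: 3/1 = 3; row 3: 4/1 = 4. Minimum is 3 at row 2 (p leaves); pivot element 1.
Divide row 2 by 1; eliminate column q from the other rows.
Row 1 update in column p: 0 − 1·1 = -1.

-1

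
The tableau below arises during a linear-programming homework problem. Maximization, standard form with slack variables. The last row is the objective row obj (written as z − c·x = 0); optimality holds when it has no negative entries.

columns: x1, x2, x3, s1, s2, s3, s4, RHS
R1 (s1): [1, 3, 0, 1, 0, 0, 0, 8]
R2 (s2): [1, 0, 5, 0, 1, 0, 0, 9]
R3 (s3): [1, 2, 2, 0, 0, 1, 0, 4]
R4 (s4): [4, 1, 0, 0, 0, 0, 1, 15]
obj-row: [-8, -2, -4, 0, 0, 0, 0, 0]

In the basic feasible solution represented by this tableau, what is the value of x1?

0

x1 is not in the basis, so in the current basic feasible solution x1 = 0.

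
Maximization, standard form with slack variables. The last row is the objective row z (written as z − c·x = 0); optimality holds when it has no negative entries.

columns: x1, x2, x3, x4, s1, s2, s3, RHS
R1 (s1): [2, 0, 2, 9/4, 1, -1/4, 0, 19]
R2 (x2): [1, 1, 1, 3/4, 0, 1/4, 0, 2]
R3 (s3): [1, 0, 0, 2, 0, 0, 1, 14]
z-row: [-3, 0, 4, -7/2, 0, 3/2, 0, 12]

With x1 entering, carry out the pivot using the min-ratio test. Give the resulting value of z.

Ratio test on column x1 — row 1: 19/2 = 19/2; row 2: 2/1 = 2; row 3: 14/1 = 14. Minimum is 2 at row 2 (x2 leaves); pivot element 1.
Pivot on row 2; the z-row RHS becomes 12 − (-3)·2 = 18.

18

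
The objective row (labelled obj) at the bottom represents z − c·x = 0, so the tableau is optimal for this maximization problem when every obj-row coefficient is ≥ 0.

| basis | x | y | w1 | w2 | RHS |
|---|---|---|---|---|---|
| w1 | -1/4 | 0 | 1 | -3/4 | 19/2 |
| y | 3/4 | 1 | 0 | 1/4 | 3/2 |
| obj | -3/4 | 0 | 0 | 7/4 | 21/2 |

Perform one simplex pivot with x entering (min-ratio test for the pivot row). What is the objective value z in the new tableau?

12

Ratio test on column x — row 1: entry -1/4 ≤ 0; row 2: (3/2)/(3/4) = 2. Minimum is 2 at row 2 (y leaves); pivot element 3/4.
Pivot on row 2; the obj-row RHS becomes 21/2 − (-3/4)·2 = 12.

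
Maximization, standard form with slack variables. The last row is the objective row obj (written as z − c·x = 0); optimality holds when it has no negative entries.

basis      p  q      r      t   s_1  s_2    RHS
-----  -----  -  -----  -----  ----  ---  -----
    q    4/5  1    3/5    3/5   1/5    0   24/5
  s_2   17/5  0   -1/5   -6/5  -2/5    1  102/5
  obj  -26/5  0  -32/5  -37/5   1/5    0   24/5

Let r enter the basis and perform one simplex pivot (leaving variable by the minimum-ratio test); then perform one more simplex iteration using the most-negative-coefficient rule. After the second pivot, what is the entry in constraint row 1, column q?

5/3

Ratio test on column r — row 1: (24/5)/(3/5) = 8; row 2: entry -1/5 ≤ 0. Minimum is 8 at row 1 (q leaves); pivot element 3/5.
Divide row 1 by 3/5; eliminate column r from the other rows.
Second iteration: most negative obj-row entry is -1 in column t, so t enters.
Ratio test on column t — row 1: 8/1 = 8; row 2: entry -1 ≤ 0. Minimum is 8 at row 1 (r leaves); pivot element 1.
Divide row 1 by 1; eliminate column t from the other rows.
After both pivots, the entry at constraint row 1, column q is 5/3.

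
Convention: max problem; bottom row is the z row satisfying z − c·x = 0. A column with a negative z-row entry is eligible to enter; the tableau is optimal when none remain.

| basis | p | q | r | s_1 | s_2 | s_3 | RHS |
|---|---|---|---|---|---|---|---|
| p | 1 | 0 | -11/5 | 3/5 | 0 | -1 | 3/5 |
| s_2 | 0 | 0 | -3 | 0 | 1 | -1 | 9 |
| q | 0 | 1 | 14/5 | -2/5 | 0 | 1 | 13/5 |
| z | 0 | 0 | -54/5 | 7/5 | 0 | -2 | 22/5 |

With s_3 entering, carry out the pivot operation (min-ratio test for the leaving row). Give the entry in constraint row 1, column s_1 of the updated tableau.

1/5

Ratio test on column s_3 — row 1: entry -1 ≤ 0; row 2: entry -1 ≤ 0; row 3: (13/5)/1 = 13/5. Minimum is 13/5 at row 3 (q leaves); pivot element 1.
Divide row 3 by 1; eliminate column s_3 from the other rows.
Row 1 update in column s_1: 3/5 − (-1)·(-2/5) = 1/5.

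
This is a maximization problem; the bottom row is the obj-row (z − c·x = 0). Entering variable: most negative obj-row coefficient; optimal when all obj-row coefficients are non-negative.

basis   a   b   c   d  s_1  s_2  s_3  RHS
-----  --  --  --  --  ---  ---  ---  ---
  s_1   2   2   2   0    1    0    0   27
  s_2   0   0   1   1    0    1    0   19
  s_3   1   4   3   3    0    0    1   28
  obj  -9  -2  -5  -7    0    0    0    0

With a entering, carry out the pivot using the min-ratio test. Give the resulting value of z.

243/2

Ratio test on column a — row 1: 27/2 = 27/2; row 2: entry 0 ≤ 0; row 3: 28/1 = 28. Minimum is 27/2 at row 1 (s_1 leaves); pivot element 2.
Pivot on row 1; the obj-row RHS becomes 0 − (-9)·(27/2) = 243/2.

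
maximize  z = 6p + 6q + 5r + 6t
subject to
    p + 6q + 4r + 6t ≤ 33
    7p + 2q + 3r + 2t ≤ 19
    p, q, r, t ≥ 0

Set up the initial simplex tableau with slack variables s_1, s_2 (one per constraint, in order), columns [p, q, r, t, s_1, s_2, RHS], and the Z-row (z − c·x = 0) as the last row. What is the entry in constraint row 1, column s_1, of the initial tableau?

Slack s_1 belongs to constraint 1; its column is the unit vector e_1, so the entry in row 1 is 1.

1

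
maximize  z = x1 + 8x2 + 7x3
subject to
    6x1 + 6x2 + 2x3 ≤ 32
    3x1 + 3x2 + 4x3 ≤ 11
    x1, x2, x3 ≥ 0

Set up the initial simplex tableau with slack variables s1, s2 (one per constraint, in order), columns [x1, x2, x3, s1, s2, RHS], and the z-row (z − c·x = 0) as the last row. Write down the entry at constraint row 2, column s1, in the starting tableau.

Slack s1 belongs to constraint 1; its column is the unit vector e_1, so the entry in row 2 is 0.

0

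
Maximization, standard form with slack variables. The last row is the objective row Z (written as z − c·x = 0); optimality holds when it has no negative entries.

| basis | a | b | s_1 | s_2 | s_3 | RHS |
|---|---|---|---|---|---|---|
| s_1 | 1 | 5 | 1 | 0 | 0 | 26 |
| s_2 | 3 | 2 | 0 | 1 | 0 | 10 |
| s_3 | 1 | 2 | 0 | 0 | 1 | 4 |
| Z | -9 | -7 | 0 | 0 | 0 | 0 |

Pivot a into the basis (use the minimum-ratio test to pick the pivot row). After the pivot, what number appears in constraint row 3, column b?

Ratio test on column a — row 1: 26/1 = 26; row 2: 10/3 = 10/3; row 3: 4/1 = 4. Minimum is 10/3 at row 2 (s_2 leaves); pivot element 3.
Divide row 2 by 3; eliminate column a from the other rows.
Row 3 update in column b: 2 − 1·(2/3) = 4/3.

4/3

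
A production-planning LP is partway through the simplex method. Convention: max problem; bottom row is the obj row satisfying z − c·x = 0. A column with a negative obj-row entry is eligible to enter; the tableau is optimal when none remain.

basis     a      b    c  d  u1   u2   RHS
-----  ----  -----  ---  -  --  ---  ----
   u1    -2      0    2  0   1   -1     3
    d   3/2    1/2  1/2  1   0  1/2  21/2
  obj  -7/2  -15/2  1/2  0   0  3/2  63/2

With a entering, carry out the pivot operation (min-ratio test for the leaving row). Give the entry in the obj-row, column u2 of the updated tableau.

8/3

Ratio test on column a — row 1: entry -2 ≤ 0; row 2: (21/2)/(3/2) = 7. Minimum is 7 at row 2 (d leaves); pivot element 3/2.
Divide row 2 by 3/2; eliminate column a from the other rows.
obj-row update in column u2: 3/2 − (-7/2)·(1/3) = 8/3.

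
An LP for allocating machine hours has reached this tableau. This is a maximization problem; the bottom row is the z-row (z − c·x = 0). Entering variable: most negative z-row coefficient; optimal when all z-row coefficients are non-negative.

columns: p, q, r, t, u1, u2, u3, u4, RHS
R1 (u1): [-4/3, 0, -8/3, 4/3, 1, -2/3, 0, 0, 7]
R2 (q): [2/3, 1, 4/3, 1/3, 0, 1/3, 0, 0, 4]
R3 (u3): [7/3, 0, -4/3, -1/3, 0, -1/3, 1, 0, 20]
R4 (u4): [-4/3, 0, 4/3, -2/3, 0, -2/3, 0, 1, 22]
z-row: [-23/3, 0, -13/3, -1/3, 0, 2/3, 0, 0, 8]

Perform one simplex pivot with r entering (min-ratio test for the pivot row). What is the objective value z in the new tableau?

21

Ratio test on column r — row 1: entry -8/3 ≤ 0; row 2: 4/(4/3) = 3; row 3: entry -4/3 ≤ 0; row 4: 22/(4/3) = 33/2. Minimum is 3 at row 2 (q leaves); pivot element 4/3.
Pivot on row 2; the z-row RHS becomes 8 − (-13/3)·3 = 21.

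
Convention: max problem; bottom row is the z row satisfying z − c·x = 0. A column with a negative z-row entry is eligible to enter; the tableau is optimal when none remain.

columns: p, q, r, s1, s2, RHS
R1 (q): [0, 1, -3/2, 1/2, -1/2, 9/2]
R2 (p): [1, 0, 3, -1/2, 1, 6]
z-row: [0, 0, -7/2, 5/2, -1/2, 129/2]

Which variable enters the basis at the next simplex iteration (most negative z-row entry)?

Negative z-row entries: r: -7/2, s2: -1/2.
The most negative is -7/2 in column r, so r enters.

r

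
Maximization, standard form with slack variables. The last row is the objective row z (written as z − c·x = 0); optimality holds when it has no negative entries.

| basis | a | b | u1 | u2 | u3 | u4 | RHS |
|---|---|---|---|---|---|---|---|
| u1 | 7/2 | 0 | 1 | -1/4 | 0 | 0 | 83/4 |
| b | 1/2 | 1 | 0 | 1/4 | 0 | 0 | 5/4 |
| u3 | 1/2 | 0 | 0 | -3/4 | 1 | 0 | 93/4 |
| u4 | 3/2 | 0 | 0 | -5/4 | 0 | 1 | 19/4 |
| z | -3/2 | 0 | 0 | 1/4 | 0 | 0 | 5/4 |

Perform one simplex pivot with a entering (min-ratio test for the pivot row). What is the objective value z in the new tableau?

5

Ratio test on column a — row 1: (83/4)/(7/2) = 83/14; row 2: (5/4)/(1/2) = 5/2; row 3: (93/4)/(1/2) = 93/2; row 4: (19/4)/(3/2) = 19/6. Minimum is 5/2 at row 2 (b leaves); pivot element 1/2.
Pivot on row 2; the z-row RHS becomes 5/4 − (-3/2)·(5/2) = 5.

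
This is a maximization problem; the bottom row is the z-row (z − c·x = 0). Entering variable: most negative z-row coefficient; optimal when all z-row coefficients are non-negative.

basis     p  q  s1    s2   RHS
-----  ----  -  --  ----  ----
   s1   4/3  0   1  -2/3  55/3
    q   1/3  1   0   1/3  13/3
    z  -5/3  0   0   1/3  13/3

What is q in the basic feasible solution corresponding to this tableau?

13/3

q is basic (row 2); its value is the RHS of that row, 13/3.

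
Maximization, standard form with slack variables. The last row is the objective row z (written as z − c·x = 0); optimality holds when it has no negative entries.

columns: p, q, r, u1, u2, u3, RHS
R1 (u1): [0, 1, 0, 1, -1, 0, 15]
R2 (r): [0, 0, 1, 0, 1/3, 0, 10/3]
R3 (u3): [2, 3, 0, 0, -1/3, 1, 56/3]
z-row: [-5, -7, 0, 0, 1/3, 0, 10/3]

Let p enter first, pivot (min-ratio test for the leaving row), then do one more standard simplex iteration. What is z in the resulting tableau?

Ratio test on column p — row 1: entry 0 ≤ 0; row 2: entry 0 ≤ 0; row 3: (56/3)/2 = 28/3. Minimum is 28/3 at row 3 (u3 leaves); pivot element 2.
Pivot on row 3; the z-row RHS becomes 10/3 − (-5)·(28/3) = 50.
Next entering variable (most negative z-row entry -1/2): u2.
Ratio test on column u2 — row 1: entry -1 ≤ 0; row 2: (10/3)/(1/3) = 10; row 3: entry -1/6 ≤ 0. Minimum is 10 at row 2 (r leaves); pivot element 1/3.
After the second pivot the z-row RHS is 50 − (-1/2)·10 = 55.

55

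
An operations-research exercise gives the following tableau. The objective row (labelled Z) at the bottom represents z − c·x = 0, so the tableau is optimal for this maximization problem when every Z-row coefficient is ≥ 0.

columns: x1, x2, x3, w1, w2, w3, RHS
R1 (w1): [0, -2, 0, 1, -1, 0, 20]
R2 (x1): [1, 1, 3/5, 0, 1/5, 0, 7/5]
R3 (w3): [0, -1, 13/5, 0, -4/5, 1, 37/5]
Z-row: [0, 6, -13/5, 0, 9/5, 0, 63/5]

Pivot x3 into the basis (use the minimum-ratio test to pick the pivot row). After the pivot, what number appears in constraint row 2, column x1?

5/3

Ratio test on column x3 — row 1: entry 0 ≤ 0; row 2: (7/5)/(3/5) = 7/3; row 3: (37/5)/(13/5) = 37/13. Minimum is 7/3 at row 2 (x1 leaves); pivot element 3/5.
Divide row 2 by 3/5; eliminate column x3 from the other rows.
In the new row 2, the x1 entry is the old entry divided by the pivot: 1/(3/5) = 5/3.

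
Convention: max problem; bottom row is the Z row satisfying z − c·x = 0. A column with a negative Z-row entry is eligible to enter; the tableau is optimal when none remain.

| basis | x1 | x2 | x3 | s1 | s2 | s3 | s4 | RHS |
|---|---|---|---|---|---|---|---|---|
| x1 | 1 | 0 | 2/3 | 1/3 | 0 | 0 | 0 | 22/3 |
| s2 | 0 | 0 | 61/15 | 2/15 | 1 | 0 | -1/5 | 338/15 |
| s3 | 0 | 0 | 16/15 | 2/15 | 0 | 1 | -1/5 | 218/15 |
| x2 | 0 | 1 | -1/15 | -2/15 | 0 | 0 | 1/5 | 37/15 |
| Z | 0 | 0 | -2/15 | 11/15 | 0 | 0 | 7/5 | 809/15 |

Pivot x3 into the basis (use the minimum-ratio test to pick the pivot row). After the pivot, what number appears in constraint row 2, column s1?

Ratio test on column x3 — row 1: (22/3)/(2/3) = 11; row 2: (338/15)/(61/15) = 338/61; row 3: (218/15)/(16/15) = 109/8; row 4: entry -1/15 ≤ 0. Minimum is 338/61 at row 2 (s2 leaves); pivot element 61/15.
Divide row 2 by 61/15; eliminate column x3 from the other rows.
In the new row 2, the s1 entry is the old entry divided by the pivot: (2/15)/(61/15) = 2/61.

2/61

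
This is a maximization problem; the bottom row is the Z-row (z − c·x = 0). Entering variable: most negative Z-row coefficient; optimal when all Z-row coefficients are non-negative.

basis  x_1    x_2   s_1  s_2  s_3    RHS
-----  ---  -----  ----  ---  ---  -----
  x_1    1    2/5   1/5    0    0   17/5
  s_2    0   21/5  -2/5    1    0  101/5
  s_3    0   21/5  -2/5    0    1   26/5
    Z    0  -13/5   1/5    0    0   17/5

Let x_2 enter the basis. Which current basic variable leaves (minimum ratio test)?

Column x_2 entries and ratios — x_1: (17/5)/(2/5) = 17/2; s_2: (101/5)/(21/5) = 101/21; s_3: (26/5)/(21/5) = 26/21.
Smallest ratio is 26/21 in the row of s_3, so s_3 leaves.

s_3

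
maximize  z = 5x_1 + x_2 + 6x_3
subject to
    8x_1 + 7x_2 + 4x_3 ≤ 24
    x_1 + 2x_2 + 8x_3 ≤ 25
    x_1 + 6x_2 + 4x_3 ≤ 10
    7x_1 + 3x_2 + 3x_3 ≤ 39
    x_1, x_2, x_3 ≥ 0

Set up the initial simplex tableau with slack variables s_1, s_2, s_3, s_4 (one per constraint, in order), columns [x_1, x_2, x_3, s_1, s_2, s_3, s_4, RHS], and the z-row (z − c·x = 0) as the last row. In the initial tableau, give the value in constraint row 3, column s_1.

Slack s_1 belongs to constraint 1; its column is the unit vector e_1, so the entry in row 3 is 0.

0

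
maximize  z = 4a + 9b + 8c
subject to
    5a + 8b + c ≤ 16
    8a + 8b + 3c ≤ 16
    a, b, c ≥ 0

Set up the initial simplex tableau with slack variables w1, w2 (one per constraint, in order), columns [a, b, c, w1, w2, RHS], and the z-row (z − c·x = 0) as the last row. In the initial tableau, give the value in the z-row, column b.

The z-row carries the negated objective coefficients: the b entry is -9.

-9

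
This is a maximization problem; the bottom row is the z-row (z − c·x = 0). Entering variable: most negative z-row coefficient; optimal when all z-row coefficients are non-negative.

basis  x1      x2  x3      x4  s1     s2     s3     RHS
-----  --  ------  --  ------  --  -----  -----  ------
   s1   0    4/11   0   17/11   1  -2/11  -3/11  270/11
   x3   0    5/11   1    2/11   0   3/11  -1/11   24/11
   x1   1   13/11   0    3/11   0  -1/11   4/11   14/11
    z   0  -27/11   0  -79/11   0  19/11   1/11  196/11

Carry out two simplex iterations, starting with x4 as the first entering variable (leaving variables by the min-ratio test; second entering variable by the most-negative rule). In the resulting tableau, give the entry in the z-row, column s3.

Ratio test on column x4 — row 1: (270/11)/(17/11) = 270/17; row 2: (24/11)/(2/11) = 12; row 3: (14/11)/(3/11) = 14/3. Minimum is 14/3 at row 3 (x1 leaves); pivot element 3/11.
Divide row 3 by 3/11; eliminate column x4 from the other rows.
Second iteration: most negative z-row entry is -2/3 in column s2, so s2 enters.
Ratio test on column s2 — row 1: (52/3)/(1/3) = 52; row 2: (4/3)/(1/3) = 4; row 3: entry -1/3 ≤ 0. Minimum is 4 at row 2 (x3 leaves); pivot element 1/3.
Divide row 2 by 1/3; eliminate column s2 from the other rows.
After both pivots, the entry at the z-row, column s3 is 9.

9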